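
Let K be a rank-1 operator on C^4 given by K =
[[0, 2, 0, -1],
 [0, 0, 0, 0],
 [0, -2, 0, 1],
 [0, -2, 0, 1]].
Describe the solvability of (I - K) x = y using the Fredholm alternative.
(I - K) is singular (det(I - K) = 0, i.e. 1 ∈ sigma(K)). (I - K) x = y is solvable iff y ⊥ ker((I - K)^*) = span{(0, 2, 0, -1)}, i.e. iff 2y_2 - y_4 = 0. When solvable, the solutions are x = y + c·(1, 0, -1, -1), c arbitrary (ker(I - K) = span{(1, 0, -1, -1)}, dimension 1).

K has rank 1, so it is an outer product K = u v^T: every row of K is a multiple of one row vector. Reading off the entries, u = (1, 0, -1, -1) and v = (0, 2, 0, -1) (row i of K equals u_i·v^T). A rank-one matrix u v^T satisfies K u = u (v·u) and kills the (3)-dimensional subspace v^⊥, so its characteristic polynomial is lambda^3 (lambda - v·u) with v·u = tr K = 1. Hence the eigenvalues of I - K are 1 (multiplicity 3) and 1 - (1) = 0, so det(I - K) = 0. (Direct check: I - K =
[[1, -2, 0, 1],
 [0, 1, 0, 0],
 [0, 2, 1, -1],
 [0, 2, 0, 0]]
has determinant 0.) So 1 is an eigenvalue of K and (I - K) is not invertible. The finite-dimensional Fredholm alternative says: either (I - K) is invertible, or ker(I - K) ≠ {0} and then range(I - K) = ker((I - K)^*)^⊥, with dim ker(I - K) = dim ker((I - K)^*). We are in the second case, so we need both kernels. Kernel of I - K: (I - K) u = u - u (v·u) = u - u = 0, so ker(I - K) = span{u} = span{(1, 0, -1, -1)} (it is exactly 1-dimensional because rank(I - K) = 3). Kernel of the adjoint: K is real, so (I - K)^* = I - K^T = I - v u^T, and (I - v u^T) v = v - v (u·v) = 0; hence ker((I - K)^*) = span{v} = span{(0, 2, 0, -1)}. Therefore (I - K) x = y is solvable iff <y, v> = 0, i.e. iff 2y_2 - y_4 = 0. When this holds, K y = u (v·y) = 0, so (I - K) y = y and x = y is a particular solution; the full solution set is the line x = y + c·u = y + c·(1, 0, -1, -1), c ∈ C.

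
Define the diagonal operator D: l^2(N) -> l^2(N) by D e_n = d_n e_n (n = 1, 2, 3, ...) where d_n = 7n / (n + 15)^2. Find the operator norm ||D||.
||D|| = 7/60 (attained at n = 15)

For D diagonal, ||D|| = sup_n |d_n|. Treat f(x) = 7x / (x + 15)^2 for real x > 0. By the quotient rule, f'(x) = 7(15 - x)/(x + 15)^3, which is positive for x < 15 and negative for x > 15. So f has a unique maximum at x = 15, and since 15 is a positive integer, the supremum over n ≥ 1 is attained at n = 15: d_15 = 7·15/(15 + 15)^2 = 7·15/900 = 7/60. Hence ||D|| = 7/60.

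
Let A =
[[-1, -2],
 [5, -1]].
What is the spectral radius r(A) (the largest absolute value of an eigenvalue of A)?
r(A) = sqrt(11) ≈ 3.3166

The eigenvalues of A are the roots of its characteristic polynomial. With M = A (coefficients from the trace and determinant):
  p(λ) = det(λ I - M) = λ^2 + 2λ + 11.
For λ^2 + 2λ + 11 the discriminant is -40. It is negative, so the roots are the complex-conjugate pair λ = -1 ± (sqrt(40)/2) i ≈ -1 ± 3.1623i. For a conjugate pair the product of the roots equals the constant term, so |λ|^2 = 11 and |λ| = sqrt(11) ≈ 3.3166.
Thus the eigenvalues (to 4 decimals) are -1 ± 3.1623i (modulus 3.3166). The spectral radius is the largest modulus: r(A) = sqrt(11) ≈ 3.3166. (Cross-check: r(A) ≤ ||A||_2 ≈ 5.1401; equality holds whenever A is normal, though it can also hold for some non-normal A.)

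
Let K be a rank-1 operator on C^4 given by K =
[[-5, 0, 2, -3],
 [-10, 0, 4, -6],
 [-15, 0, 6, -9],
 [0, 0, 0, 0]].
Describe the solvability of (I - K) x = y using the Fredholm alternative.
(I - K) is singular (det(I - K) = 0, i.e. 1 ∈ sigma(K)). (I - K) x = y is solvable iff y ⊥ ker((I - K)^*) = span{(-5, 0, 2, -3)}, i.e. iff -5y_1 + 2y_3 - 3y_4 = 0. When solvable, the solutions are x = y + c·(1, 2, 3, 0), c arbitrary (ker(I - K) = span{(1, 2, 3, 0)}, dimension 1).

K has rank 1, so it is an outer product K = u v^T: every row of K is a multiple of one row vector. Reading off the entries, u = (1, 2, 3, 0) and v = (-5, 0, 2, -3) (row i of K equals u_i·v^T). A rank-one matrix u v^T satisfies K u = u (v·u) and kills the (3)-dimensional subspace v^⊥, so its characteristic polynomial is lambda^3 (lambda - v·u) with v·u = tr K = 1. Hence the eigenvalues of I - K are 1 (multiplicity 3) and 1 - (1) = 0, so det(I - K) = 0. (Direct check: I - K =
[[6, 0, -2, 3],
 [10, 1, -4, 6],
 [15, 0, -5, 9],
 [0, 0, 0, 1]]
has determinant 0.) So 1 is an eigenvalue of K and (I - K) is not invertible. The finite-dimensional Fredholm alternative says: either (I - K) is invertible, or ker(I - K) ≠ {0} and then range(I - K) = ker((I - K)^*)^⊥, with dim ker(I - K) = dim ker((I - K)^*). We are in the second case, so we need both kernels. Kernel of I - K: (I - K) u = u - u (v·u) = u - u = 0, so ker(I - K) = span{u} = span{(1, 2, 3, 0)} (it is exactly 1-dimensional because rank(I - K) = 3). Kernel of the adjoint: K is real, so (I - K)^* = I - K^T = I - v u^T, and (I - v u^T) v = v - v (u·v) = 0; hence ker((I - K)^*) = span{v} = span{(-5, 0, 2, -3)}. Therefore (I - K) x = y is solvable iff <y, v> = 0, i.e. iff -5y_1 + 2y_3 - 3y_4 = 0. When this holds, K y = u (v·y) = 0, so (I - K) y = y and x = y is a particular solution; the full solution set is the line x = y + c·u = y + c·(1, 2, 3, 0), c ∈ C.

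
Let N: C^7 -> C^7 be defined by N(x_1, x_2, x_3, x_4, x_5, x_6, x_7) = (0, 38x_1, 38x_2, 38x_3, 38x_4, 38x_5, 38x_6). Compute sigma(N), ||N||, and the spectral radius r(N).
sigma(N) = {0}; ||N|| = 38; r(N) = 0. (N is nilpotent with N^7 = 0.)

On C^7, N is a strictly lower-triangular matrix with 38 on the subdiagonal and zeros elsewhere, so its characteristic polynomial is lambda^7 and every eigenvalue is 0: sigma(N) = {0}. For the operator norm, N e_i = 38e_{i+1} for i = 1, ..., 6 and N e_7 = 0, so the singular values of N are 38 (with multiplicity 6) and 0; hence ||N|| = 38. The spectral radius r(N) = max|lambda| = 0. Note ||N|| > r(N) — characteristic of non-normal nilpotent operators. Indeed N^7 = 0.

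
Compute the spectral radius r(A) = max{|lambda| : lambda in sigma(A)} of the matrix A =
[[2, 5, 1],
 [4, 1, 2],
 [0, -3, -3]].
r(A) ≈ 5.5443

The eigenvalues of A are the roots of its characteristic polynomial. With M = A (coefficients from the trace, the sum of principal 2x2 minors, and det A):
  p(λ) = det(λ I - M) = λ^3 - 21λ - 54.
No integer candidate from the rational root theorem (±divisors of 54) is a root, so the roots are irrational. The cubic discriminant is Δ = -41688 < 0, so there is one real root and a complex-conjugate pair. p(5) = -34 and p(6) = 36 have opposite signs, so a root lies in (5, 6); Newton's method refines it to λ ≈ 5.5443. Dividing out (λ - (5.5443)) leaves approximately λ^2 + 5.5443λ + 9.7397. For λ^2 + 5.5443λ + 9.7397 the discriminant is -8.219. It is negative, so the remaining roots are the complex-conjugate pair λ ≈ -2.7722 ± 1.4334i. Their product equals the constant term, so |λ|^2 ≈ 9.7397 and |λ| ≈ 3.1208.
Thus the eigenvalues (to 4 decimals) are 5.5443 (modulus 5.5443); -2.7722 ± 1.4334i (modulus 3.1208). The spectral radius is the largest modulus: r(A) ≈ 5.5443. (Cross-check: r(A) ≤ ||A||_2 ≈ 7.2527; equality holds whenever A is normal, though it can also hold for some non-normal A.)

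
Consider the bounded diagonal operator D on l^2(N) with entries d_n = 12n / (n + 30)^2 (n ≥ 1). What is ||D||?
||D|| = 1/10 (attained at n = 30)

For D diagonal, ||D|| = sup_n |d_n|. Treat f(x) = 12x / (x + 30)^2 for real x > 0. By the quotient rule, f'(x) = 12(30 - x)/(x + 30)^3, which is positive for x < 30 and negative for x > 30. So f has a unique maximum at x = 30, and since 30 is a positive integer, the supremum over n ≥ 1 is attained at n = 30: d_30 = 12·30/(30 + 30)^2 = 12·30/3600 = 1/10. Hence ||D|| = 1/10.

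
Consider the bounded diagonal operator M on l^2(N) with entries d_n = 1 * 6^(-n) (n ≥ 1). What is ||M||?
||M|| = 1/6 (attained at n = 1)

For M diagonal, ||M|| = sup_n |d_n|. The sequence d_n = 1 * 6^(-n) is positive and strictly decreasing (ratio 6^(-1) < 1), so the supremum is d_1 = 1/6. Hence ||M|| = 1/6.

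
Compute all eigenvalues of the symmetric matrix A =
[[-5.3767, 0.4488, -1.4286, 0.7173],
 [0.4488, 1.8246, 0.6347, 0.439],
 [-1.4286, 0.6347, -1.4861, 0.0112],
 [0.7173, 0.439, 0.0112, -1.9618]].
sigma(A) ≈ {-6, -2, -1, 2}

A is real symmetric, so its spectrum consists of real eigenvalues. Expanding the characteristic polynomial of the displayed matrix gives
  det(λ I - A) = p(λ) = λ^4 + (7)λ^3 + (2)λ^2 + (-28)λ + (-24.0013).
Solving p(λ) = 0 yields eigenvalues ≈ -6, -2, -1, 2. (A is shown rounded to 4 decimals, so these recover the underlying integer eigenvalues to within that precision.)
Verification: the trace of A = -7 equals the sum of eigenvalues -7, and det(A) ≈ -24.0013 matches the eigenvalue product -24.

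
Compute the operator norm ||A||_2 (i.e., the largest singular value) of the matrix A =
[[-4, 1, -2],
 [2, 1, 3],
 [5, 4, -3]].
||A||_2 ≈ 7.4219 (= sqrt(largest eigenvalue of A^T A))

||A||_2 = sigma_max(A) = sqrt(lambda_max(A^T A)). Form the symmetric matrix M = A^T A =
[[45, 18, -1],
 [18, 18, -11],
 [-1, -11, 22]].
Its characteristic polynomial (trace, sum of principal 2x2 minors, determinant of M give the coefficients) is
  p(λ) = det(λ I - M) = λ^3 - 85λ^2 + 1750λ - 5625.
No integer candidate from the rational root theorem (±divisors of 5625) is a root, so the roots are irrational. The cubic discriminant is Δ = 1077890625 > 0, so there are three distinct real roots. p(3) = -1113 and p(4) = 79 have opposite signs, so a root lies in (3, 4); Newton's method refines it to λ ≈ 3.9297. p(25) = 625 and p(26) = -9 have opposite signs, so a root lies in (25, 26); Newton's method refines it to λ ≈ 25.986. p(55) = -125 and p(56) = 1431 have opposite signs, so a root lies in (55, 56); Newton's method refines it to λ ≈ 55.0844. Check (Vieta): the three roots sum to 85, matching tr M = 85.
So the eigenvalues of A^T A are ≈ 3.9297, 25.986, 55.0844 (all ≥ 0, as they must be for A^T A). The largest is λ_max ≈ 55.0844, hence ||A||_2 = sqrt(λ_max) ≈ 7.4219.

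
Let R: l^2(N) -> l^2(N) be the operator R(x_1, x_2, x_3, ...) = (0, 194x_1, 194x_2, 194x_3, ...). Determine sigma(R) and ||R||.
sigma(R) = closed disk {z in C : |z| ≤ 194}; ||R|| = 194

Note R = 194·U where U is the unit right shift (U x)_k = x_{k-1} (with x_0 := 0); so ||R|| = 194||U|| and sigma(R) = 194·sigma(U). ||R x||^2 = sum_{k≥1} |194x_k|^2 = 37636||x||^2, so ||R|| = 194 and sigma(R) ⊂ {|z| ≤ 194}. For any |lambda| < 194, the equation (R - lambda I) x = 0 forces x_1 = 0, then 194x_k = lambda x_{k+1} ⇒ x = 0, so R has no eigenvalues. But (R - lambda I) is not surjective for |lambda| < 194: solving (R - lambda I) x = e_1 would require x_n proportional to (lambda/194)^(-n), which is not in l^2. So every |lambda| < 194 lies in the residual spectrum. The boundary |lambda| = 194 is in the approximate point spectrum (the spectrum is closed). Hence sigma(R) is the closed disk of radius 194.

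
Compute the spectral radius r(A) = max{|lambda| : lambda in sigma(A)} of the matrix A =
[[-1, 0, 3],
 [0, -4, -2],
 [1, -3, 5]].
r(A) ≈ 6.0255

The eigenvalues of A are the roots of its characteristic polynomial. With M = A (coefficients from the trace, the sum of principal 2x2 minors, and det A):
  p(λ) = det(λ I - M) = λ^3 - 30λ - 38.
No integer candidate from the rational root theorem (±divisors of 38) is a root, so the roots are irrational. The cubic discriminant is Δ = 69012 > 0, so there are three distinct real roots. p(-5) = -13 and p(-4) = 18 have opposite signs, so a root lies in (-5, -4); Newton's method refines it to λ ≈ -4.6771. p(-2) = 14 and p(-1) = -9 have opposite signs, so a root lies in (-2, -1); Newton's method refines it to λ ≈ -1.3484. p(6) = -2 and p(7) = 95 have opposite signs, so a root lies in (6, 7); Newton's method refines it to λ ≈ 6.0255. Check (Vieta): the three roots sum to 0, matching tr M = 0.
Thus the eigenvalues (to 4 decimals) are -4.6771 (modulus 4.6771); -1.3484 (modulus 1.3484); 6.0255 (modulus 6.0255). The spectral radius is the largest modulus: r(A) ≈ 6.0255. (Cross-check: r(A) ≤ ||A||_2 ≈ 6.4256; equality holds whenever A is normal, though it can also hold for some non-normal A.)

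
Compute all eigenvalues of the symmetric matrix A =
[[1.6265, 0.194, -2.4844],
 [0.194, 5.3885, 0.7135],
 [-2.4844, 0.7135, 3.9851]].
sigma(A) ≈ {0, 5, 6}

A is real symmetric, so its spectrum consists of real eigenvalues. Expanding the characteristic polynomial of the displayed matrix gives
  det(λ I - A) = p(λ) = λ^3 + (-11)λ^2 + (30)λ + (-0.0021).
Solving p(λ) = 0 yields eigenvalues ≈ 0, 5, 6. (A is shown rounded to 4 decimals, so these recover the underlying integer eigenvalues to within that precision.)
Verification: the trace of A = 11 equals the sum of eigenvalues 11, and det(A) ≈ 0.0021 matches the eigenvalue product 0.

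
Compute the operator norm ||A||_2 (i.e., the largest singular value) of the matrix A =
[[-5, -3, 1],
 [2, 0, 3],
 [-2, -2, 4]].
||A||_2 ≈ 7.0892 (= sqrt(largest eigenvalue of A^T A))

||A||_2 = sigma_max(A) = sqrt(lambda_max(A^T A)). Form the symmetric matrix M = A^T A =
[[33, 19, -7],
 [19, 13, -11],
 [-7, -11, 26]].
Its characteristic polynomial (trace, sum of principal 2x2 minors, determinant of M give the coefficients) is
  p(λ) = det(λ I - M) = λ^3 - 72λ^2 + 1094λ - 64.
No integer candidate from the rational root theorem (±divisors of 64) is a root, so the roots are irrational. The cubic discriminant is Δ = 962122144 > 0, so there are three distinct real roots. p(0) = -64 and p(1) = 959 have opposite signs, so a root lies in (0, 1); Newton's method refines it to λ ≈ 0.0587. p(21) = 419 and p(22) = -196 have opposite signs, so a root lies in (21, 22); Newton's method refines it to λ ≈ 21.6839. p(50) = -364 and p(51) = 1109 have opposite signs, so a root lies in (50, 51); Newton's method refines it to λ ≈ 50.2574. Check (Vieta): the three roots sum to 72, matching tr M = 72.
So the eigenvalues of A^T A are ≈ 0.0587, 21.6839, 50.2574 (all ≥ 0, as they must be for A^T A). The largest is λ_max ≈ 50.2574, hence ||A||_2 = sqrt(λ_max) ≈ 7.0892.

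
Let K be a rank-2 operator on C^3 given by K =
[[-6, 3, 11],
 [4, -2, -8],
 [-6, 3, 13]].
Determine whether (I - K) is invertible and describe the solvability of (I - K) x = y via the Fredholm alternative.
(I - K) is invertible (det(I - K) = -18 ≠ 0), so for every y in C^3 the equation (I - K) x = y has a unique solution.

K has rank 2 and factors as K = U V^T = u1 v1^T + u2 v2^T with u1 = (-3, 2, -3), v1 = (2, -1, -3), u2 = (1, -1, 2), v2 = (0, 0, 2) (multiplying out reproduces the displayed K). The nonzero eigenvalues of U V^T coincide with those of the 2 x 2 matrix G = V^T U = [[v1·u1, v1·u2], [v2·u1, v2·u2]] = [[1, -3], [-6, 4]], and by the Sylvester determinant identity det(I_3 - U V^T) = det(I_2 - V^T U) = det([[0, 3], [6, -3]]) = (0)(-3) - (3)(6) = -18. (Direct check: I - K =
[[7, -3, -11],
 [-4, 3, 8],
 [6, -3, -12]]
has determinant -18.) The finite-dimensional Fredholm alternative says: either (I - K) is invertible, or ker(I - K) ≠ {0} and then range(I - K) = ker((I - K)^*)^⊥, with dim ker(I - K) = dim ker((I - K)^*). Since det(I - K) ≠ 0, 1 is not an eigenvalue of K and ker(I - K) = {0}, so we are in the first case: for every y there is a unique x = (I - K)^(-1) y. (Explicitly, by the Woodbury identity, (I - U V^T)^(-1) = I + U (I_2 - G)^(-1) V^T.)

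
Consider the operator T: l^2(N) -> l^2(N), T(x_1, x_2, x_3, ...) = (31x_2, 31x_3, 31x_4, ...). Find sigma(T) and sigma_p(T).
sigma(T) = closed disk {z in C : |z| ≤ 31}; sigma_p(T) = open disk {z in C : |z| < 31}

Note T = 31·V where V is the unit left shift (V x)_k = x_{k+1}; so sigma(T) = 31·sigma(V) and ||T|| = 31||V||. ||T x||^2 = 961sum_{k≥2} |x_k|^2 ≤ 961||x||^2, with equality on {x : x_1 = 0}, so ||T|| = 31. For any lambda with |lambda| < 31, set r = lambda/31 (|r| < 1); the vector x = (1, r, r^2, ...) is in l^2 and satisfies T x = 31(r, r^2, ...) = lambda x, so lambda is an eigenvalue. On the boundary |lambda| = 31 the geometric series diverges, so no l^2 eigenvector exists, but these lambda lie in the approximate point spectrum. Hence sigma(T) is the closed disk of radius 31 and sigma_p(T) is the open disk.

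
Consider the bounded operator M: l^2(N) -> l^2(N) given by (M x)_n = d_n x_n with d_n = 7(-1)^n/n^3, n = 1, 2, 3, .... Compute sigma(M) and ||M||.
sigma(M) = {7(-1)^n/n^3 : n ≥ 1} ∪ {0}; ||M|| = 7

A bounded diagonal operator on l^2 with diagonal entries d_n has spectrum equal to the closure of {d_n : n ≥ 1}: every d_n is an eigenvalue (with eigenvector e_n), so {d_n} ⊂ sigma(M); the spectrum is closed, so its closure is too; and for lambda not in the closure, (M - lambda I) has bounded inverse (the diagonal entries 1/(d_n - lambda) are bounded). For our sequence d_n = 7(-1)^n/n^3, n = 1, 2, 3, ...:
  - {d_n} = {7(-1)^n/n^3 : n ≥ 1}; the only limit point is 0
  - closure = {7(-1)^n/n^3 : n ≥ 1} ∪ {0}
For the norm: a diagonal operator has ||M|| = sup_n |d_n|. Here |d_n| = 7/n^3 is decreasing, so sup_n |d_n| = |d_1| = 7. So ||M|| = 7.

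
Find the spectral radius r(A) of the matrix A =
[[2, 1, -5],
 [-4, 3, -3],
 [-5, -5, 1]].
r(A) ≈ 5.85

The eigenvalues of A are the roots of its characteristic polynomial. With M = A (coefficients from the trace, the sum of principal 2x2 minors, and det A):
  p(λ) = det(λ I - M) = λ^3 - 6λ^2 - 25λ + 180.
No integer candidate from the rational root theorem (±divisors of 180) is a root, so the roots are irrational. The cubic discriminant is Δ = -148280 < 0, so there is one real root and a complex-conjugate pair. p(-6) = -102 and p(-5) = 30 have opposite signs, so a root lies in (-6, -5); Newton's method refines it to λ ≈ -5.2597. Dividing out (λ - (-5.2597)) leaves approximately λ^2 - 11.2597λ + 34.2225. For λ^2 - 11.2597λ + 34.2225 the discriminant is -10.1094. It is negative, so the remaining roots are the complex-conjugate pair λ ≈ 5.6298 ± 1.5898i. Their product equals the constant term, so |λ|^2 ≈ 34.2225 and |λ| ≈ 5.85.
Thus the eigenvalues (to 4 decimals) are -5.2597 (modulus 5.2597); 5.6298 ± 1.5898i (modulus 5.85). The spectral radius is the largest modulus: r(A) ≈ 5.85. (Cross-check: r(A) ≤ ||A||_2 ≈ 7.9702; equality holds whenever A is normal, though it can also hold for some non-normal A.)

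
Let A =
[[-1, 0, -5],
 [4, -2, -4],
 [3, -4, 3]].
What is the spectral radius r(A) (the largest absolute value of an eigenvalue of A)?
r(A) ≈ 4.7969

The eigenvalues of A are the roots of its characteristic polynomial. With M = A (coefficients from the trace, the sum of principal 2x2 minors, and det A):
  p(λ) = det(λ I - M) = λ^3 - 8λ - 72.
No integer candidate from the rational root theorem (±divisors of 72) is a root, so the roots are irrational. The cubic discriminant is Δ = -137920 < 0, so there is one real root and a complex-conjugate pair. p(4) = -40 and p(5) = 13 have opposite signs, so a root lies in (4, 5); Newton's method refines it to λ ≈ 4.7969. Dividing out (λ - (4.7969)) leaves approximately λ^2 + 4.7969λ + 15.0098. For λ^2 + 4.7969λ + 15.0098 the discriminant is -37.0295. It is negative, so the remaining roots are the complex-conjugate pair λ ≈ -2.3984 ± 3.0426i. Their product equals the constant term, so |λ|^2 ≈ 15.0098 and |λ| ≈ 3.8743.
Thus the eigenvalues (to 4 decimals) are 4.7969 (modulus 4.7969); -2.3984 ± 3.0426i (modulus 3.8743). The spectral radius is the largest modulus: r(A) ≈ 4.7969. (Cross-check: r(A) ≤ ||A||_2 ≈ 7.1103; equality holds whenever A is normal, though it can also hold for some non-normal A.)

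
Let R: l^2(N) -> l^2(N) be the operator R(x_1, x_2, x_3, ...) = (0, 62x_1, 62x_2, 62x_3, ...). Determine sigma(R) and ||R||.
sigma(R) = closed disk {z in C : |z| ≤ 62}; ||R|| = 62

Note R = 62·U where U is the unit right shift (U x)_k = x_{k-1} (with x_0 := 0); so ||R|| = 62||U|| and sigma(R) = 62·sigma(U). ||R x||^2 = sum_{k≥1} |62x_k|^2 = 3844||x||^2, so ||R|| = 62 and sigma(R) ⊂ {|z| ≤ 62}. For any |lambda| < 62, the equation (R - lambda I) x = 0 forces x_1 = 0, then 62x_k = lambda x_{k+1} ⇒ x = 0, so R has no eigenvalues. But (R - lambda I) is not surjective for |lambda| < 62: solving (R - lambda I) x = e_1 would require x_n proportional to (lambda/62)^(-n), which is not in l^2. So every |lambda| < 62 lies in the residual spectrum. The boundary |lambda| = 62 is in the approximate point spectrum (the spectrum is closed). Hence sigma(R) is the closed disk of radius 62.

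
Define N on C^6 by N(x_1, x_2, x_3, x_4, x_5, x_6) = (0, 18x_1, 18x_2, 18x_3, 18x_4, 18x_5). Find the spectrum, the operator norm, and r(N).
sigma(N) = {0}; ||N|| = 18; r(N) = 0. (N is nilpotent with N^6 = 0.)

On C^6, N is a strictly lower-triangular matrix with 18 on the subdiagonal and zeros elsewhere, so its characteristic polynomial is lambda^6 and every eigenvalue is 0: sigma(N) = {0}. For the operator norm, N e_i = 18e_{i+1} for i = 1, ..., 5 and N e_6 = 0, so the singular values of N are 18 (with multiplicity 5) and 0; hence ||N|| = 18. The spectral radius r(N) = max|lambda| = 0. Note ||N|| > r(N) — characteristic of non-normal nilpotent operators. Indeed N^6 = 0.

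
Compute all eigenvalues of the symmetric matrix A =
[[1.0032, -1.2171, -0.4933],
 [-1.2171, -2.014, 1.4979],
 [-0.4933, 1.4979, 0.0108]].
sigma(A) ≈ {-3, 0, 2}

A is real symmetric, so its spectrum consists of real eigenvalues. Expanding the characteristic polynomial of the displayed matrix gives
  det(λ I - A) = p(λ) = λ^3 + (1)λ^2 + (-6)λ + (0).
Solving p(λ) = 0 yields eigenvalues ≈ -3, 0, 2. (A is shown rounded to 4 decimals, so these recover the underlying integer eigenvalues to within that precision.)
Verification: the trace of A = -1 equals the sum of eigenvalues -1, and det(A) ≈ 0.0001 matches the eigenvalue product 0.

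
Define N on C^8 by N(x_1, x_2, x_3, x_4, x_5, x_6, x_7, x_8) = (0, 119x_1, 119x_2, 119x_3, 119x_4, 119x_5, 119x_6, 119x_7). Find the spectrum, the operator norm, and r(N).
sigma(N) = {0}; ||N|| = 119; r(N) = 0. (N is nilpotent with N^8 = 0.)

On C^8, N is a strictly lower-triangular matrix with 119 on the subdiagonal and zeros elsewhere, so its characteristic polynomial is lambda^8 and every eigenvalue is 0: sigma(N) = {0}. For the operator norm, N e_i = 119e_{i+1} for i = 1, ..., 7 and N e_8 = 0, so the singular values of N are 119 (with multiplicity 7) and 0; hence ||N|| = 119. The spectral radius r(N) = max|lambda| = 0. Note ||N|| > r(N) — characteristic of non-normal nilpotent operators. Indeed N^8 = 0.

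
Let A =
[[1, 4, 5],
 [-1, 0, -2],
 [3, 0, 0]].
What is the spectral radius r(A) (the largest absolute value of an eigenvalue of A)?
r(A) ≈ 3.7095

The eigenvalues of A are the roots of its characteristic polynomial. With M = A (coefficients from the trace, the sum of principal 2x2 minors, and det A):
  p(λ) = det(λ I - M) = λ^3 - λ^2 - 11λ + 24.
No integer candidate from the rational root theorem (±divisors of 24) is a root, so the roots are irrational. The cubic discriminant is Δ = -5259 < 0, so there is one real root and a complex-conjugate pair. p(-4) = -12 and p(-3) = 21 have opposite signs, so a root lies in (-4, -3); Newton's method refines it to λ ≈ -3.7095. Dividing out (λ - (-3.7095)) leaves approximately λ^2 - 4.7095λ + 6.4699. For λ^2 - 4.7095λ + 6.4699 the discriminant is -3.7001. It is negative, so the remaining roots are the complex-conjugate pair λ ≈ 2.3547 ± 0.9618i. Their product equals the constant term, so |λ|^2 ≈ 6.4699 and |λ| ≈ 2.5436.
Thus the eigenvalues (to 4 decimals) are -3.7095 (modulus 3.7095); 2.3547 ± 0.9618i (modulus 2.5436). The spectral radius is the largest modulus: r(A) ≈ 3.7095. (Cross-check: r(A) ≤ ||A||_2 ≈ 6.7378; equality holds whenever A is normal, though it can also hold for some non-normal A.)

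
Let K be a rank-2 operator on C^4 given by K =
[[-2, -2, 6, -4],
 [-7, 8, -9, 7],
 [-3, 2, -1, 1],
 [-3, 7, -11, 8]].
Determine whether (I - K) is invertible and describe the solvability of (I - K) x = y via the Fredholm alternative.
(I - K) is invertible (det(I - K) = -22 ≠ 0), so for every y in C^4 the equation (I - K) x = y has a unique solution.

K has rank 2 and factors as K = U V^T = u1 v1^T + u2 v2^T with u1 = (2, -2, 0, -3), v1 = (-1, -1, 3, -2), u2 = (0, -3, -1, -2), v2 = (3, -2, 1, -1) (multiplying out reproduces the displayed K). The nonzero eigenvalues of U V^T coincide with those of the 2 x 2 matrix G = V^T U = [[v1·u1, v1·u2], [v2·u1, v2·u2]] = [[6, 4], [13, 7]], and by the Sylvester determinant identity det(I_4 - U V^T) = det(I_2 - V^T U) = det([[-5, -4], [-13, -6]]) = (-5)(-6) - (-4)(-13) = -22. (Direct check: I - K =
[[3, 2, -6, 4],
 [7, -7, 9, -7],
 [3, -2, 2, -1],
 [3, -7, 11, -7]]
has determinant -22.) The finite-dimensional Fredholm alternative says: either (I - K) is invertible, or ker(I - K) ≠ {0} and then range(I - K) = ker((I - K)^*)^⊥, with dim ker(I - K) = dim ker((I - K)^*). Since det(I - K) ≠ 0, 1 is not an eigenvalue of K and ker(I - K) = {0}, so we are in the first case: for every y there is a unique x = (I - K)^(-1) y. (Explicitly, by the Woodbury identity, (I - U V^T)^(-1) = I + U (I_2 - G)^(-1) V^T.)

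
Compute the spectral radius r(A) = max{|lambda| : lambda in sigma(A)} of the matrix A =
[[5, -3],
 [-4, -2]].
r(A) = (3 + sqrt(97))/2 ≈ 6.4244

The eigenvalues of A are the roots of its characteristic polynomial. With M = A (coefficients from the trace and determinant):
  p(λ) = det(λ I - M) = λ^2 - 3λ - 22.
For λ^2 - 3λ - 22 the discriminant is 97. It is nonnegative but not a perfect square, so the roots are real and irrational: λ = (3 ± sqrt(97))/2 ≈ 6.4244, -3.4244.
Thus the eigenvalues (to 4 decimals) are 6.4244 (modulus 6.4244); -3.4244 (modulus 3.4244). The spectral radius is the largest modulus: r(A) = (3 + sqrt(97))/2 ≈ 6.4244. (Cross-check: r(A) ≤ ||A||_2 ≈ 6.5309; equality holds whenever A is normal, though it can also hold for some non-normal A.)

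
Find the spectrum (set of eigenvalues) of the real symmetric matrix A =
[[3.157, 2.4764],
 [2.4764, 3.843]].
sigma(A) ≈ {1, 6}

A is real symmetric, so its spectrum consists of real eigenvalues. Expanding the characteristic polynomial of the displayed matrix gives
  det(λ I - A) = p(λ) = λ^2 + (-7)λ + (6).
Solving p(λ) = 0 yields eigenvalues ≈ 1, 6. (A is shown rounded to 4 decimals, so these recover the underlying integer eigenvalues to within that precision.)
Verification: the trace of A = 7 equals the sum of eigenvalues 7, and det(A) ≈ 5.9998 matches the eigenvalue product 6.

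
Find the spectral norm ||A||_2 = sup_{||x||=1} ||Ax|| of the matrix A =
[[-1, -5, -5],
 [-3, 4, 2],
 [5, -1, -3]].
||A||_2 ≈ 9.1656 (= sqrt(largest eigenvalue of A^T A))

||A||_2 = sigma_max(A) = sqrt(lambda_max(A^T A)). Form the symmetric matrix M = A^T A =
[[35, -12, -16],
 [-12, 42, 36],
 [-16, 36, 38]].
Its characteristic polynomial (trace, sum of principal 2x2 minors, determinant of M give the coefficients) is
  p(λ) = det(λ I - M) = λ^3 - 115λ^2 + 2700λ - 8100.
No integer candidate from the rational root theorem (±divisors of 8100) is a root, so the roots are irrational. The cubic discriminant is Δ = 11901330000 > 0, so there are three distinct real roots. p(3) = -1008 and p(4) = 924 have opposite signs, so a root lies in (3, 4); Newton's method refines it to λ ≈ 3.5082. p(27) = 648 and p(28) = -708 have opposite signs, so a root lies in (27, 28); Newton's method refines it to λ ≈ 27.4839. p(84) = -36 and p(85) = 4650 have opposite signs, so a root lies in (84, 85); Newton's method refines it to λ ≈ 84.0079. Check (Vieta): the three roots sum to 115, matching tr M = 115.
So the eigenvalues of A^T A are ≈ 3.5082, 27.4839, 84.0079 (all ≥ 0, as they must be for A^T A). The largest is λ_max ≈ 84.0079, hence ||A||_2 = sqrt(λ_max) ≈ 9.1656.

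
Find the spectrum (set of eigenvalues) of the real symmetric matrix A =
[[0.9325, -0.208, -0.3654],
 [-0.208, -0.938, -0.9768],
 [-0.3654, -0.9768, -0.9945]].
sigma(A) ≈ {-2, 0, 1}

A is real symmetric, so its spectrum consists of real eigenvalues. Expanding the characteristic polynomial of the displayed matrix gives
  det(λ I - A) = p(λ) = λ^3 + (1)λ^2 + (-2)λ + (0).
Solving p(λ) = 0 yields eigenvalues ≈ -2, 0, 1. (A is shown rounded to 4 decimals, so these recover the underlying integer eigenvalues to within that precision.)
Verification: the trace of A = -1 equals the sum of eigenvalues -1, and det(A) ≈ -0.0001 matches the eigenvalue product 0.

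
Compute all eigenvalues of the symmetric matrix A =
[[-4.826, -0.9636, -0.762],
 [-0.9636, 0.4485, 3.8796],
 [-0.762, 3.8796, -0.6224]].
sigma(A) ≈ {-5, -4, 4}

A is real symmetric, so its spectrum consists of real eigenvalues. Expanding the characteristic polynomial of the displayed matrix gives
  det(λ I - A) = p(λ) = λ^3 + (5)λ^2 + (-16)λ + (-80).
Solving p(λ) = 0 yields eigenvalues ≈ -5, -4, 4. (A is shown rounded to 4 decimals, so these recover the underlying integer eigenvalues to within that precision.)
Verification: the trace of A = -5 equals the sum of eigenvalues -5, and det(A) ≈ 79.9995 matches the eigenvalue product 80.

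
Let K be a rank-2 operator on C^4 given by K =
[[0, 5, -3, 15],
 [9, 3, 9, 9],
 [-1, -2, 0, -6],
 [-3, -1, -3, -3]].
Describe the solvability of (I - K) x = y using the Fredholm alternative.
(I - K) is invertible (det(I - K) = -2 ≠ 0), so for every y in C^4 the equation (I - K) x = y has a unique solution.

K has rank 2 and factors as K = U V^T = u1 v1^T + u2 v2^T with u1 = (-2, -3, 1, 1), v1 = (-3, -1, -3, -3), u2 = (3, 0, -1, 0), v2 = (-2, 1, -3, 3) (multiplying out reproduces the displayed K). The nonzero eigenvalues of U V^T coincide with those of the 2 x 2 matrix G = V^T U = [[v1·u1, v1·u2], [v2·u1, v2·u2]] = [[3, -6], [1, -3]], and by the Sylvester determinant identity det(I_4 - U V^T) = det(I_2 - V^T U) = det([[-2, 6], [-1, 4]]) = (-2)(4) - (6)(-1) = -2. (Direct check: I - K =
[[1, -5, 3, -15],
 [-9, -2, -9, -9],
 [1, 2, 1, 6],
 [3, 1, 3, 4]]
has determinant -2.) The finite-dimensional Fredholm alternative says: either (I - K) is invertible, or ker(I - K) ≠ {0} and then range(I - K) = ker((I - K)^*)^⊥, with dim ker(I - K) = dim ker((I - K)^*). Since det(I - K) ≠ 0, 1 is not an eigenvalue of K and ker(I - K) = {0}, so we are in the first case: for every y there is a unique x = (I - K)^(-1) y. (Explicitly, by the Woodbury identity, (I - U V^T)^(-1) = I + U (I_2 - G)^(-1) V^T.)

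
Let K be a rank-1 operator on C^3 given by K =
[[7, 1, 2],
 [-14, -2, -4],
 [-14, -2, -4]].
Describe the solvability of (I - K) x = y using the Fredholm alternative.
(I - K) is singular (det(I - K) = 0, i.e. 1 ∈ sigma(K)). (I - K) x = y is solvable iff y ⊥ ker((I - K)^*) = span{(7, 1, 2)}, i.e. iff 7y_1 + y_2 + 2y_3 = 0. When solvable, the solutions are x = y + c·(1, -2, -2), c arbitrary (ker(I - K) = span{(1, -2, -2)}, dimension 1).

K has rank 1, so it is an outer product K = u v^T: every row of K is a multiple of one row vector. Reading off the entries, u = (1, -2, -2) and v = (7, 1, 2) (row i of K equals u_i·v^T). A rank-one matrix u v^T satisfies K u = u (v·u) and kills the (2)-dimensional subspace v^⊥, so its characteristic polynomial is lambda^2 (lambda - v·u) with v·u = tr K = 1. Hence the eigenvalues of I - K are 1 (multiplicity 2) and 1 - (1) = 0, so det(I - K) = 0. (Direct check: I - K =
[[-6, -1, -2],
 [14, 3, 4],
 [14, 2, 5]]
has determinant 0.) So 1 is an eigenvalue of K and (I - K) is not invertible. The finite-dimensional Fredholm alternative says: either (I - K) is invertible, or ker(I - K) ≠ {0} and then range(I - K) = ker((I - K)^*)^⊥, with dim ker(I - K) = dim ker((I - K)^*). We are in the second case, so we need both kernels. Kernel of I - K: (I - K) u = u - u (v·u) = u - u = 0, so ker(I - K) = span{u} = span{(1, -2, -2)} (it is exactly 1-dimensional because rank(I - K) = 2). Kernel of the adjoint: K is real, so (I - K)^* = I - K^T = I - v u^T, and (I - v u^T) v = v - v (u·v) = 0; hence ker((I - K)^*) = span{v} = span{(7, 1, 2)}. Therefore (I - K) x = y is solvable iff <y, v> = 0, i.e. iff 7y_1 + y_2 + 2y_3 = 0. When this holds, K y = u (v·y) = 0, so (I - K) y = y and x = y is a particular solution; the full solution set is the line x = y + c·u = y + c·(1, -2, -2), c ∈ C.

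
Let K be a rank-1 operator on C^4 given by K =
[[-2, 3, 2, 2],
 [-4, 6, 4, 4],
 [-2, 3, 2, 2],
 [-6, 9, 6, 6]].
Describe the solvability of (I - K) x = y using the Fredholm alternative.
(I - K) is invertible (det(I - K) = -11 ≠ 0), so for every y in C^4 the equation (I - K) x = y has a unique solution.

K has rank 1, so it is an outer product K = u v^T: every row of K is a multiple of one row vector. Reading off the entries, u = (-1, -2, -1, -3) and v = (2, -3, -2, -2) (row i of K equals u_i·v^T). A rank-one matrix u v^T satisfies K u = u (v·u) and kills the (3)-dimensional subspace v^⊥, so its characteristic polynomial is lambda^3 (lambda - v·u) with v·u = tr K = 12. Hence the eigenvalues of I - K are 1 (multiplicity 3) and 1 - (12) = -11, so det(I - K) = -11. (Direct check: I - K =
[[3, -3, -2, -2],
 [4, -5, -4, -4],
 [2, -3, -1, -2],
 [6, -9, -6, -5]]
has determinant -11.) The finite-dimensional Fredholm alternative says: either (I - K) is invertible, or ker(I - K) ≠ {0} and then range(I - K) = ker((I - K)^*)^⊥, with dim ker(I - K) = dim ker((I - K)^*). Since det(I - K) ≠ 0, 1 is not an eigenvalue of K and ker(I - K) = {0}, so we are in the first case: for every y there is a unique x = (I - K)^(-1) y. Explicitly, by the Sherman–Morrison formula, (I - u v^T)^(-1) = I + u v^T/(1 - v·u), i.e. (I - K)^(-1) = I + K/(-11).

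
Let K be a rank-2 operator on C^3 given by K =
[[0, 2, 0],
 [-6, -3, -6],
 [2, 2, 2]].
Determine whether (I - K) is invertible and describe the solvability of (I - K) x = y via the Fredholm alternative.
(I - K) is invertible (det(I - K) = 20 ≠ 0), so for every y in C^3 the equation (I - K) x = y has a unique solution.

K has rank 2 and factors as K = U V^T = u1 v1^T + u2 v2^T with u1 = (2, -3, 2), v1 = (0, 1, 0), u2 = (0, 3, -1), v2 = (-2, 0, -2) (multiplying out reproduces the displayed K). The nonzero eigenvalues of U V^T coincide with those of the 2 x 2 matrix G = V^T U = [[v1·u1, v1·u2], [v2·u1, v2·u2]] = [[-3, 3], [-8, 2]], and by the Sylvester determinant identity det(I_3 - U V^T) = det(I_2 - V^T U) = det([[4, -3], [8, -1]]) = (4)(-1) - (-3)(8) = 20. (Direct check: I - K =
[[1, -2, 0],
 [6, 4, 6],
 [-2, -2, -1]]
has determinant 20.) The finite-dimensional Fredholm alternative says: either (I - K) is invertible, or ker(I - K) ≠ {0} and then range(I - K) = ker((I - K)^*)^⊥, with dim ker(I - K) = dim ker((I - K)^*). Since det(I - K) ≠ 0, 1 is not an eigenvalue of K and ker(I - K) = {0}, so we are in the first case: for every y there is a unique x = (I - K)^(-1) y. (Explicitly, by the Woodbury identity, (I - U V^T)^(-1) = I + U (I_2 - G)^(-1) V^T.)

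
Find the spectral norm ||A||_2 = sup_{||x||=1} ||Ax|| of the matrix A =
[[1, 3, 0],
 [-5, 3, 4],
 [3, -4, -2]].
||A||_2 ≈ 8.7831 (= sqrt(largest eigenvalue of A^T A))

||A||_2 = sigma_max(A) = sqrt(lambda_max(A^T A)). Form the symmetric matrix M = A^T A =
[[35, -24, -26],
 [-24, 34, 20],
 [-26, 20, 20]].
Its characteristic polynomial (trace, sum of principal 2x2 minors, determinant of M give the coefficients) is
  p(λ) = det(λ I - M) = λ^3 - 89λ^2 + 918λ - 256.
No integer candidate from the rational root theorem (±divisors of 256) is a root, so the roots are irrational. The cubic discriminant is Δ = 3233559364 > 0, so there are three distinct real roots. p(0) = -256 and p(1) = 574 have opposite signs, so a root lies in (0, 1); Newton's method refines it to λ ≈ 0.2868. p(11) = 404 and p(12) = -328 have opposite signs, so a root lies in (11, 12); Newton's method refines it to λ ≈ 11.5701. p(77) = -718 and p(78) = 4424 have opposite signs, so a root lies in (77, 78); Newton's method refines it to λ ≈ 77.143. Check (Vieta): the three roots sum to 89, matching tr M = 89.
So the eigenvalues of A^T A are ≈ 0.2868, 11.5701, 77.143 (all ≥ 0, as they must be for A^T A). The largest is λ_max ≈ 77.143, hence ||A||_2 = sqrt(λ_max) ≈ 8.7831.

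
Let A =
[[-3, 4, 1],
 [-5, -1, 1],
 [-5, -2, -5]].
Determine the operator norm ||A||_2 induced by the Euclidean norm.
||A||_2 ≈ 8.2314 (= sqrt(largest eigenvalue of A^T A))

||A||_2 = sigma_max(A) = sqrt(lambda_max(A^T A)). Form the symmetric matrix M = A^T A =
[[59, 3, 17],
 [3, 21, 13],
 [17, 13, 27]].
Its characteristic polynomial (trace, sum of principal 2x2 minors, determinant of M give the coefficients) is
  p(λ) = det(λ I - M) = λ^3 - 107λ^2 + 2932λ - 18496.
No integer candidate from the rational root theorem (±divisors of 18496) is a root, so the roots are irrational. The cubic discriminant is Δ = 2178710032 > 0, so there are three distinct real roots. p(9) = -46 and p(10) = 1124 have opposite signs, so a root lies in (9, 10); Newton's method refines it to λ ≈ 9.0369. p(30) = 164 and p(31) = -640 have opposite signs, so a root lies in (30, 31); Newton's method refines it to λ ≈ 30.2072. p(67) = -1612 and p(68) = 544 have opposite signs, so a root lies in (67, 68); Newton's method refines it to λ ≈ 67.7559. Check (Vieta): the three roots sum to 107, matching tr M = 107.
So the eigenvalues of A^T A are ≈ 9.0369, 30.2072, 67.7559 (all ≥ 0, as they must be for A^T A). The largest is λ_max ≈ 67.7559, hence ||A||_2 = sqrt(λ_max) ≈ 8.2314.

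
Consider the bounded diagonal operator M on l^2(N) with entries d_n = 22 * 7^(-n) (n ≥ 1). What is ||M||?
||M|| = 22/7 (attained at n = 1)

For M diagonal, ||M|| = sup_n |d_n|. The sequence d_n = 22 * 7^(-n) is positive and strictly decreasing (ratio 7^(-1) < 1), so the supremum is d_1 = 22/7. Hence ||M|| = 22/7.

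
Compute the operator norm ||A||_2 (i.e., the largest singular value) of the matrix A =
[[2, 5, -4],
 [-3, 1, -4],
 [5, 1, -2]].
||A||_2 ≈ 7.9915 (= sqrt(largest eigenvalue of A^T A))

||A||_2 = sigma_max(A) = sqrt(lambda_max(A^T A)). Form the symmetric matrix M = A^T A =
[[38, 12, -6],
 [12, 27, -26],
 [-6, -26, 36]].
Its characteristic polynomial (trace, sum of principal 2x2 minors, determinant of M give the coefficients) is
  p(λ) = det(λ I - M) = λ^3 - 101λ^2 + 2510λ - 8836.
No integer candidate from the rational root theorem (±divisors of 8836) is a root, so the roots are irrational. The cubic discriminant is Δ = 2811593844 > 0, so there are three distinct real roots. p(4) = -348 and p(5) = 1314 have opposite signs, so a root lies in (4, 5); Newton's method refines it to λ ≈ 4.2009. p(32) = 828 and p(33) = -58 have opposite signs, so a root lies in (32, 33); Newton's method refines it to λ ≈ 32.9347. p(63) = -1528 and p(64) = 252 have opposite signs, so a root lies in (63, 64); Newton's method refines it to λ ≈ 63.8643. Check (Vieta): the three roots sum to 101, matching tr M = 101.
So the eigenvalues of A^T A are ≈ 4.2009, 32.9347, 63.8643 (all ≥ 0, as they must be for A^T A). The largest is λ_max ≈ 63.8643, hence ||A||_2 = sqrt(λ_max) ≈ 7.9915.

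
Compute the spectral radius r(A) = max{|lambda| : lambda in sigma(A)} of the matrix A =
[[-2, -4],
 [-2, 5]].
r(A) = 6

The eigenvalues of A are the roots of its characteristic polynomial. With M = A (coefficients from the trace and determinant):
  p(λ) = det(λ I - M) = λ^2 - 3λ - 18.
For λ^2 - 3λ - 18 the discriminant is 81. It is a perfect square (9^2), so the roots are rational: λ = (3 ± 9)/2 = 6, -3.
Thus the eigenvalues (to 4 decimals) are 6 (modulus 6); -3 (modulus 3). The spectral radius is the largest modulus: r(A) = 6. (Cross-check: r(A) ≤ ||A||_2 ≈ 6.4125; equality holds whenever A is normal, though it can also hold for some non-normal A.)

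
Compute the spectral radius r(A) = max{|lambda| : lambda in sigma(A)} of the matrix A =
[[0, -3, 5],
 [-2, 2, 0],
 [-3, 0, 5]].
r(A) = sqrt(19) ≈ 4.3589

The eigenvalues of A are the roots of its characteristic polynomial. With M = A (coefficients from the trace, the sum of principal 2x2 minors, and det A):
  p(λ) = det(λ I - M) = λ^3 - 7λ^2 + 19λ.
The constant term is 0, so λ = 0 is a root. Dividing out λ leaves p(λ) = λ(λ^2 - 7λ + 19). For λ^2 - 7λ + 19 the discriminant is -27. It is negative, so the roots are the complex-conjugate pair λ = 7/2 ± (sqrt(27)/2) i ≈ 3.5 ± 2.5981i. For a conjugate pair the product of the roots equals the constant term, so |λ|^2 = 19 and |λ| = sqrt(19) ≈ 4.3589.
Thus the eigenvalues (to 4 decimals) are 3.5 ± 2.5981i (modulus 4.3589); 0 (modulus 0). The spectral radius is the largest modulus: r(A) = sqrt(19) ≈ 4.3589. (Cross-check: r(A) ≤ ||A||_2 ≈ 7.6811; equality holds whenever A is normal, though it can also hold for some non-normal A.)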